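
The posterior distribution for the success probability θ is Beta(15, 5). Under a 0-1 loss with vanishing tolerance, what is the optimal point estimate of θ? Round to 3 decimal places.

Mode = (15−1)/(15+5−2) = 14/18 = 0.778.
Mean = 15/(15+5) = 15/20 = 0.750.
This is the posterior mode — the MAP estimate.

0.778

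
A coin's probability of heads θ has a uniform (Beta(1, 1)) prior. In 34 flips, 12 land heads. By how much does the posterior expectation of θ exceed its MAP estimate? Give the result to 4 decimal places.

Posterior: Beta(1+12, 1+22) = Beta(13, 23).
Mode = (13−1)/(13+23−2) = 12/34 = 0.3529.
With a flat prior the MAP equals the MLE, 12/34.
Mean = 13/(13+23) = 13/36 = 0.3611.
Difference = 0.3611 − 0.3529 = 0.0082.
The mean is pulled above the mode by the posterior's right skew.

0.0082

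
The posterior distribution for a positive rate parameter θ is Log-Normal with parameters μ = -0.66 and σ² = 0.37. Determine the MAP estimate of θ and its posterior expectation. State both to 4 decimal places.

θ_MAP = 0.3570, E[θ|data] = 0.6219

Mode = exp(μ − σ²) = exp(-1.03) = 0.3570.
Mean = exp(μ + σ²/2) = exp(-0.475) = 0.6219.
The posterior is right-skewed, so the mean exceeds the mode.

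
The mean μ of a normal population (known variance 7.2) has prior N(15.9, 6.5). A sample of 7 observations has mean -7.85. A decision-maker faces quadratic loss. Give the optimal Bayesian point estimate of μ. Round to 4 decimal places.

Posterior for μ is Normal. Precision-weighted mean: (1/6.5·15.9 + 7/7.2·-7.85) / (1/6.5 + 7/7.2) = -4.6052.
A Normal posterior is symmetric, so mode = mean.
Quadratic loss ⇒ the optimal estimator is the posterior mean.

-4.6052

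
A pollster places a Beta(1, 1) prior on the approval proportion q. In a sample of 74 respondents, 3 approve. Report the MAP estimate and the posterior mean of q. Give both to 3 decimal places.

Posterior: Beta(1+3, 1+71) = Beta(4, 72).
Mode = (4−1)/(4+72−2) = 3/74 = 0.041.
Mean = 4/(4+72) = 4/76 = 0.053.
Mean > mode: the posterior has a right tail.

q_MAP = 0.041, E[q|data] = 0.053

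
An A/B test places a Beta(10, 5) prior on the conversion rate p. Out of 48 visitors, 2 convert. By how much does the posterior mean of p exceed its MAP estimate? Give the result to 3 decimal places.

Posterior: Beta(10+2, 5+46) = Beta(12, 51).
Mode = (12−1)/(12+51−2) = 11/61 = 0.180.
Mean = 12/(12+51) = 12/63 = 0.190.
Difference = 0.190 − 0.180 = 0.010.
Mean > mode: the posterior has a right tail.

0.010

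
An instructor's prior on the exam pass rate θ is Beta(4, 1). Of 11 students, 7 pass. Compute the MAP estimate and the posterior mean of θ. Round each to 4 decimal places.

MAP = 0.7143; posterior mean = 0.6875

Posterior: Beta(4+7, 1+4) = Beta(11, 5).
Mode = (11−1)/(11+5−2) = 10/14 = 0.7143.
Mean = 11/(11+5) = 11/16 = 0.6875.
The mean is pulled below the mode by the posterior's left skew.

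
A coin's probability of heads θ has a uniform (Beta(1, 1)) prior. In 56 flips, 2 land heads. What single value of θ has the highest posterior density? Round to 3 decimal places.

0.036

Posterior: Beta(1+2, 1+54) = Beta(3, 55).
Mode = (3−1)/(3+55−2) = 2/56 = 0.036.
Mean = 3/(3+55) = 3/58 = 0.052.
This is the posterior mode — the MAP estimate.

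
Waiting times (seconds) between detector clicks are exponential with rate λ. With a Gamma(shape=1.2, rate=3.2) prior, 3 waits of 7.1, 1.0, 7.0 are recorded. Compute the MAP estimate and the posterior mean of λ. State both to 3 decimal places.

MAP = 0.175, posterior mean = 0.230

Σ times = 15.1. Posterior: Gamma(shape = 1.2+3 = 4.2, rate = 3.2+15.1 = 18.3).
Mode = (α−1)/β = 3.2/18.3 = 0.175.
Mean = α/β = 4.2/18.3 = 0.230.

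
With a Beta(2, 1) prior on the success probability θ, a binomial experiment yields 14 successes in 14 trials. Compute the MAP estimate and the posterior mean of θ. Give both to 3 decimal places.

Posterior: Beta(2+14, 1+0) = Beta(16, 1).
Since β = 1 ≤ 1 and α > 1, the Beta density is monotone increasing on [0,1]; the mode is at 1.
Mean = 16/(16+1) = 0.941.
The posterior is left-skewed, so the mode exceeds the mean.

MAP: 1.000. Posterior mean: 0.941.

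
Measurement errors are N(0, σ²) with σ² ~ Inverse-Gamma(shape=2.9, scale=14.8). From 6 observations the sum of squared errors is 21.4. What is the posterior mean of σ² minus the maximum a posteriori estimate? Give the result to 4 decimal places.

1.5084

Posterior: Inverse-Gamma(shape = 2.9+6/2 = 5.9, scale = 14.8+21.4/2 = 25.5).
Mode = β/(α+1) = 25.5/6.9 = 3.6957.
Mean = β/(α−1) = 25.5/4.9 = 5.2041.
Difference = 5.2041 − 3.6957 = 1.5084.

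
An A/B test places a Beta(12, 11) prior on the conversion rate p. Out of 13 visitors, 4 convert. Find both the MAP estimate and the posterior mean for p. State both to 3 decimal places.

MAP: 0.441. Posterior mean: 0.444.

Posterior: Beta(12+4, 11+9) = Beta(16, 20).
Mode = (16−1)/(16+20−2) = 15/34 = 0.441.
Mean = 16/(16+20) = 16/36 = 0.444.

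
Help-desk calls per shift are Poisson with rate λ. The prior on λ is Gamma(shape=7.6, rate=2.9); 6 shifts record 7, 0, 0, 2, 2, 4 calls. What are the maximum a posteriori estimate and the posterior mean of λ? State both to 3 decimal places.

MAP: 2.427. Posterior mean: 2.539.

Σ counts = 15. Posterior: Gamma(shape = 7.6+15 = 22.6, rate = 2.9+6 = 8.9).
Mode = (α−1)/β = 21.6/8.9 = 2.427.
Mean = α/β = 22.6/8.9 = 2.539.
The posterior is right-skewed, so the mean exceeds the mode.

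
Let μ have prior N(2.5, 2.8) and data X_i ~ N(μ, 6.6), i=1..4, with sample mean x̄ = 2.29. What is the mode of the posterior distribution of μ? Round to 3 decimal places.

Posterior for μ is Normal. Precision-weighted mean: (1/2.8·2.5 + 4/6.6·2.29) / (1/2.8 + 4/6.6) = 2.368.
A Normal posterior is symmetric, so mode = mean.
This is the posterior mode — the MAP estimate.

2.368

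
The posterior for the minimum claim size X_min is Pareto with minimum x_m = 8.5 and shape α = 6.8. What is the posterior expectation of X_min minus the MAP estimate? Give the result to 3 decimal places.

The Pareto density is strictly decreasing on [x_m, ∞), so the mode is x_m = 8.500.
Mean = α·x_m/(α−1) = 6.8·8.5/5.8 = 9.966.
Difference = 9.966 − 8.500 = 1.466.

1.466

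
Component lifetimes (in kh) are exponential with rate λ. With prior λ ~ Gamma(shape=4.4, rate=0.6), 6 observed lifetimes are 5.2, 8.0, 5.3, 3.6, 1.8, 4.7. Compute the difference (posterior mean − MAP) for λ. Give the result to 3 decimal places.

0.034

Σ times = 28.6. Posterior: Gamma(shape = 4.4+6 = 10.4, rate = 0.6+28.6 = 29.2).
Mode = (α−1)/β = 9.4/29.2 = 0.322.
Mean = α/β = 10.4/29.2 = 0.356.
Difference = 0.356 − 0.322 = 0.034.
Right-skewed posterior ⇒ mode < mean.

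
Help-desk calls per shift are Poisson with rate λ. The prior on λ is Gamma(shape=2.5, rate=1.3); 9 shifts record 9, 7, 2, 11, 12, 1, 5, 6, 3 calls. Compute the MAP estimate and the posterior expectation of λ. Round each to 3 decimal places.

λ_MAP = 5.583, E[λ|data] = 5.680

Σ counts = 56. Posterior: Gamma(shape = 2.5+56 = 58.5, rate = 1.3+9 = 10.3).
Mode = (α−1)/β = 57.5/10.3 = 5.583.
Mean = α/β = 58.5/10.3 = 5.680.
Right-skewed posterior ⇒ mode < mean.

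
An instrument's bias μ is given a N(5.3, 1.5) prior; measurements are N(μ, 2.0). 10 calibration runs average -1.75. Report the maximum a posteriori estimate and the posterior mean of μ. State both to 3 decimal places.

μ_MAP = -0.921, E[μ|data] = -0.921

Posterior for μ is Normal. Precision-weighted mean: (1/1.5·5.3 + 10/2.0·-1.75) / (1/1.5 + 10/2.0) = -0.921.
A Normal posterior is symmetric, so mode = mean.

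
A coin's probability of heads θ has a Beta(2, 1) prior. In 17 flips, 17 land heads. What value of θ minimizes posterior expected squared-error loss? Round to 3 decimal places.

Posterior: Beta(2+17, 1+0) = Beta(19, 1).
Since β = 1 ≤ 1 and α > 1, the Beta density is monotone increasing on [0,1]; the mode is at 1.
Mean = 19/(19+1) = 0.950.
Squared-error loss ⇒ the optimal estimator is the posterior mean.

0.950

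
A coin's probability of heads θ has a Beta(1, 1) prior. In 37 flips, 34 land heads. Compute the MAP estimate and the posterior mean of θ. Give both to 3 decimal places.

MAP: 0.919. Posterior mean: 0.897.

Posterior: Beta(1+34, 1+3) = Beta(35, 4).
Mode = (35−1)/(35+4−2) = 34/37 = 0.919.
With a flat prior the MAP equals the MLE, 34/37.
Mean = 35/(35+4) = 35/39 = 0.897.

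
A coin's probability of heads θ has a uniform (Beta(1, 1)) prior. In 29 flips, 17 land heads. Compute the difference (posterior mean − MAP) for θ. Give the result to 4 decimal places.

Posterior: Beta(1+17, 1+12) = Beta(18, 13).
Mode = (18−1)/(18+13−2) = 17/29 = 0.5862.
With a flat prior the MAP equals the MLE, 17/29.
Mean = 18/(18+13) = 18/31 = 0.5806.
Difference = 0.5806 − 0.5862 = -0.0056.

-0.0056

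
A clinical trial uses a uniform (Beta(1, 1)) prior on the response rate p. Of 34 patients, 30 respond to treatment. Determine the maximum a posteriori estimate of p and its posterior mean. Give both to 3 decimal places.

Posterior: Beta(1+30, 1+4) = Beta(31, 5).
Mode = (31−1)/(31+5−2) = 30/34 = 0.882.
Mean = 31/(31+5) = 31/36 = 0.861.

p_MAP = 0.882, E[p|data] = 0.861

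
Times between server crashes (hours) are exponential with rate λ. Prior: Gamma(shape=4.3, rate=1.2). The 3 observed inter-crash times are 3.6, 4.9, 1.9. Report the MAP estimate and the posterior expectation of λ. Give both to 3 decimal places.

λ_MAP = 0.543, E[λ|data] = 0.629

Σ times = 10.4. Posterior: Gamma(shape = 4.3+3 = 7.3, rate = 1.2+10.4 = 11.6).
Mode = (α−1)/β = 6.3/11.6 = 0.543.
Mean = α/β = 7.3/11.6 = 0.629.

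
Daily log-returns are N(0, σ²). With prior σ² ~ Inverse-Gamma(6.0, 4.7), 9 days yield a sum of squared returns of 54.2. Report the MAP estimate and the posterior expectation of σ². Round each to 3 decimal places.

MAP: 2.765. Posterior mean: 3.347.

Posterior: Inverse-Gamma(shape = 6.0+9/2 = 10.5, scale = 4.7+54.2/2 = 31.8).
Mode = β/(α+1) = 31.8/11.5 = 2.765.
Mean = β/(α−1) = 31.8/9.5 = 3.347.
Mean > mode: the posterior has a right tail.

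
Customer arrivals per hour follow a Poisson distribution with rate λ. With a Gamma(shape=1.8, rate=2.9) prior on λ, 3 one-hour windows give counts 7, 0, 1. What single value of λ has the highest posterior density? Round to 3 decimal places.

1.492

Σ counts = 8. Posterior: Gamma(shape = 1.8+8 = 9.8, rate = 2.9+3 = 5.9).
Mode = (α−1)/β = 8.8/5.9 = 1.492.
Mean = α/β = 9.8/5.9 = 1.661.
This is the posterior mode — the MAP estimate.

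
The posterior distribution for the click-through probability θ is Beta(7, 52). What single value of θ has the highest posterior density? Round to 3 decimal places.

Mode = (7−1)/(7+52−2) = 6/57 = 0.105.
Mean = 7/(7+52) = 7/59 = 0.119.
This is the posterior mode — the MAP estimate.

0.105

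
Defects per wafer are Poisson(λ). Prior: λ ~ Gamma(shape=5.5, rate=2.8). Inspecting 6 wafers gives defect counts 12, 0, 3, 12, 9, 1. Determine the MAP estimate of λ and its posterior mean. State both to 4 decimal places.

MAP estimate = 4.7159, posterior mean = 4.8295

Σ counts = 37. Posterior: Gamma(shape = 5.5+37 = 42.5, rate = 2.8+6 = 8.8).
Mode = (α−1)/β = 41.5/8.8 = 4.7159.
Mean = α/β = 42.5/8.8 = 4.8295.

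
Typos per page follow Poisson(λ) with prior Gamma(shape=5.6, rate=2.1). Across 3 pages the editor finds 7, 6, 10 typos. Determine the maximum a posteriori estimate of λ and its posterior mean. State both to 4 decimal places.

MAP = 5.4118, posterior mean = 5.6078

Σ counts = 23. Posterior: Gamma(shape = 5.6+23 = 28.6, rate = 2.1+3 = 5.1).
Mode = (α−1)/β = 27.6/5.1 = 5.4118.
Mean = α/β = 28.6/5.1 = 5.6078.
The mean is pulled above the mode by the posterior's right skew.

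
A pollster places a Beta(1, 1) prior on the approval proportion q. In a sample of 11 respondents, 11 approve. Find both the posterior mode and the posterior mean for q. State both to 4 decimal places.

MAP = 1.0000, posterior mean = 0.9231

Posterior: Beta(1+11, 1+0) = Beta(12, 1).
Since β = 1 ≤ 1 and α > 1, the Beta density is monotone increasing on [0,1]; the mode is at 1.
Mean = 12/(12+1) = 0.9231.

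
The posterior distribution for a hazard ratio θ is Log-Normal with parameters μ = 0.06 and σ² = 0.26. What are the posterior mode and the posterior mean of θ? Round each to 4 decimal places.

MAP: 0.8187. Posterior mean: 1.2092.

Mode = exp(μ − σ²) = exp(-0.20) = 0.8187.
Mean = exp(μ + σ²/2) = exp(0.190) = 1.2092.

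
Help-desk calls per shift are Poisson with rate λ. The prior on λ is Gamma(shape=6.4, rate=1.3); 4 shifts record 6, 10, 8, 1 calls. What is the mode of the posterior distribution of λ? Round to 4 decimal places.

5.7358

Σ counts = 25. Posterior: Gamma(shape = 6.4+25 = 31.4, rate = 1.3+4 = 5.3).
Mode = (α−1)/β = 30.4/5.3 = 5.7358.
Mean = α/β = 31.4/5.3 = 5.9245.
This is the posterior mode — the MAP estimate.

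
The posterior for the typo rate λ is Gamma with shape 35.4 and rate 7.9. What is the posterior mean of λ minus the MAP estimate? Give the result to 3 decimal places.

0.127

Mode = (α−1)/β = 34.4/7.9 = 4.354.
Mean = α/β = 35.4/7.9 = 4.481.
Difference = 4.481 − 4.354 = 0.127.
Mean > mode: the posterior has a right tail.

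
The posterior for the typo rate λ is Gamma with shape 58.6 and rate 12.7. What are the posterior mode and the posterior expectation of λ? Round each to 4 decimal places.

MAP = 4.5354; posterior mean = 4.6142

Mode = (α−1)/β = 57.6/12.7 = 4.5354.
Mean = α/β = 58.6/12.7 = 4.6142.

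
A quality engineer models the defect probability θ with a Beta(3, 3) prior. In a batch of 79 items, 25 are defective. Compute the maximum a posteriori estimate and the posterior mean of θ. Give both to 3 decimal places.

MAP = 0.325, posterior mean = 0.329

Posterior: Beta(3+25, 3+54) = Beta(28, 57).
Mode = (28−1)/(28+57−2) = 27/83 = 0.325.
Mean = 28/(28+57) = 28/85 = 0.329.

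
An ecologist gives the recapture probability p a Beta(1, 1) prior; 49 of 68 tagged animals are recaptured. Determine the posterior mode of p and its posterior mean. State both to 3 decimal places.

Posterior: Beta(1+49, 1+19) = Beta(50, 20).
Mode = (50−1)/(50+20−2) = 49/68 = 0.721.
With a flat prior the MAP equals the MLE, 49/68.
Mean = 50/(50+20) = 50/70 = 0.714.

p_MAP = 0.721, E[p|data] = 0.714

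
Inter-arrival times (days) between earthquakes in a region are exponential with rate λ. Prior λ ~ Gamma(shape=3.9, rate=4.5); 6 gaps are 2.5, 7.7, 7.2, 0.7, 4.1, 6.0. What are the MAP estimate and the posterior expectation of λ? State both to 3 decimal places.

Σ times = 28.2. Posterior: Gamma(shape = 3.9+6 = 9.9, rate = 4.5+28.2 = 32.7).
Mode = (α−1)/β = 8.9/32.7 = 0.272.
Mean = α/β = 9.9/32.7 = 0.303.
The mean is pulled above the mode by the posterior's right skew.

λ_MAP = 0.272, E[λ|data] = 0.303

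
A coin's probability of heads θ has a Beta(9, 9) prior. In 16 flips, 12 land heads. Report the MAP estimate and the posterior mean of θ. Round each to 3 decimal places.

MAP = 0.625; posterior mean = 0.618

Posterior: Beta(9+12, 9+4) = Beta(21, 13).
Mode = (21−1)/(21+13−2) = 20/32 = 0.625.
Mean = 21/(21+13) = 21/34 = 0.618.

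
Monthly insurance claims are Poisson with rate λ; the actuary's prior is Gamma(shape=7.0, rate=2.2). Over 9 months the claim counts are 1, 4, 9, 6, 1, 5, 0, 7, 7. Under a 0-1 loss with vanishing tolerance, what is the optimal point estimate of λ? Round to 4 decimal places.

Σ counts = 40. Posterior: Gamma(shape = 7.0+40 = 47.0, rate = 2.2+9 = 11.2).
Mode = (α−1)/β = 46.0/11.2 = 4.1071.
Mean = α/β = 47.0/11.2 = 4.1964.
This is the posterior mode — the MAP estimate.

4.1071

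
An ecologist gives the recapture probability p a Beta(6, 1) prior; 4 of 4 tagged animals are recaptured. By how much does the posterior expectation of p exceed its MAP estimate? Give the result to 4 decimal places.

-0.0909

Posterior: Beta(6+4, 1+0) = Beta(10, 1).
Since β = 1 ≤ 1 and α > 1, the Beta density is monotone increasing on [0,1]; the mode is at 1.
Mean = 10/(10+1) = 0.9091.
Difference = 0.9091 − 1.0000 = -0.0909.
Left-skewed posterior ⇒ mean < mode.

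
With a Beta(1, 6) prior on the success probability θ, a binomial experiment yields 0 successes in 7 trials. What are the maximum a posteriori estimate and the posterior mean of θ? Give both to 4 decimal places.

MAP: 0.0000. Posterior mean: 0.0714.

Posterior: Beta(1+0, 6+7) = Beta(1, 13).
Since α = 1 ≤ 1 and β > 1, the Beta density is monotone decreasing on [0,1]; the mode is at 0.
Mean = 1/(1+13) = 0.0714.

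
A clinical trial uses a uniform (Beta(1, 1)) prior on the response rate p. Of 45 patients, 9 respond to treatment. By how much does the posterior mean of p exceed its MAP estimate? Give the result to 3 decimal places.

Posterior: Beta(1+9, 1+36) = Beta(10, 37).
Mode = (10−1)/(10+37−2) = 9/45 = 0.200.
Mean = 10/(10+37) = 10/47 = 0.213.
Difference = 0.213 − 0.200 = 0.013.
The mean is pulled above the mode by the posterior's right skew.

0.013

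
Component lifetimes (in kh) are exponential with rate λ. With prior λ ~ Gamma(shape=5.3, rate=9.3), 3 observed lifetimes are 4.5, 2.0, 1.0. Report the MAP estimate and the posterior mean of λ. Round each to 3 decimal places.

Σ times = 7.5. Posterior: Gamma(shape = 5.3+3 = 8.3, rate = 9.3+7.5 = 16.8).
Mode = (α−1)/β = 7.3/16.8 = 0.435.
Mean = α/β = 8.3/16.8 = 0.494.
Right-skewed posterior ⇒ mode < mean.

MAP: 0.435. Posterior mean: 0.494.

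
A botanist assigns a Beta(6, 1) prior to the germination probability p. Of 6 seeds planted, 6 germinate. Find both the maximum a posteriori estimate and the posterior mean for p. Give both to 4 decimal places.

Posterior: Beta(6+6, 1+0) = Beta(12, 1).
Since β = 1 ≤ 1 and α > 1, the Beta density is monotone increasing on [0,1]; the mode is at 1.
Mean = 12/(12+1) = 0.9231.
Left-skewed posterior ⇒ mean < mode.

MAP = 1.0000, posterior mean = 0.9231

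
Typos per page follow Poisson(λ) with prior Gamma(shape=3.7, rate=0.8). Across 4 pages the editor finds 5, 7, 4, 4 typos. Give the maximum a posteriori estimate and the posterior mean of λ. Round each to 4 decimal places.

MAP: 4.7292. Posterior mean: 4.9375.

Σ counts = 20. Posterior: Gamma(shape = 3.7+20 = 23.7, rate = 0.8+4 = 4.8).
Mode = (α−1)/β = 22.7/4.8 = 4.7292.
Mean = α/β = 23.7/4.8 = 4.9375.
The posterior is right-skewed, so the mean exceeds the mode.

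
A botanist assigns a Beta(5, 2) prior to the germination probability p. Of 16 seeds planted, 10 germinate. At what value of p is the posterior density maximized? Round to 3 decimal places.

0.667

Posterior: Beta(5+10, 2+6) = Beta(15, 8).
Mode = (15−1)/(15+8−2) = 14/21 = 0.667.
Mean = 15/(15+8) = 15/23 = 0.652.
This is the posterior mode — the MAP estimate.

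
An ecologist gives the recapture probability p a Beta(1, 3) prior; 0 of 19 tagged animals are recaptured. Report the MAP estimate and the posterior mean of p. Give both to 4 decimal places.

Posterior: Beta(1+0, 3+19) = Beta(1, 22).
Since α = 1 ≤ 1 and β > 1, the Beta density is monotone decreasing on [0,1]; the mode is at 0.
Mean = 1/(1+22) = 0.0435.

p_MAP = 0.0000, E[p|data] = 0.0435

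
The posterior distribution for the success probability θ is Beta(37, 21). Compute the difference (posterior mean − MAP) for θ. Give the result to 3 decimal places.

-0.005

Mode = (37−1)/(37+21−2) = 36/56 = 0.643.
Mean = 37/(37+21) = 37/58 = 0.638.
Difference = 0.638 − 0.643 = -0.005.
The posterior is left-skewed, so the mode exceeds the mean.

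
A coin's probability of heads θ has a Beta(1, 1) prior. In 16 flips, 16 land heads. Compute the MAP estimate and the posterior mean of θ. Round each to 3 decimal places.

MAP: 1.000. Posterior mean: 0.944.

Posterior: Beta(1+16, 1+0) = Beta(17, 1).
Since β = 1 ≤ 1 and α > 1, the Beta density is monotone increasing on [0,1]; the mode is at 1.
Mean = 17/(17+1) = 0.944.
The mean is pulled below the mode by the posterior's left skew.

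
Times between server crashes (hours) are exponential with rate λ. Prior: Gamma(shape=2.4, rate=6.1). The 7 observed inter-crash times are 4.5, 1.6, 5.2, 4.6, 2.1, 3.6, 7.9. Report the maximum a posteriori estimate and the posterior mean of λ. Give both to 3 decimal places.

MAP = 0.236, posterior mean = 0.264

Σ times = 29.5. Posterior: Gamma(shape = 2.4+7 = 9.4, rate = 6.1+29.5 = 35.6).
Mode = (α−1)/β = 8.4/35.6 = 0.236.
Mean = α/β = 9.4/35.6 = 0.264.
The posterior is right-skewed, so the mean exceeds the mode.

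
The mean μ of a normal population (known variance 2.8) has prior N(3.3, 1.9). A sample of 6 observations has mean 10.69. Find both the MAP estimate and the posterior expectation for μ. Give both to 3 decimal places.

MAP = 9.233; posterior mean = 9.233

Posterior for μ is Normal. Precision-weighted mean: (1/1.9·3.3 + 6/2.8·10.69) / (1/1.9 + 6/2.8) = 9.233.
A Normal posterior is symmetric, so mode = mean.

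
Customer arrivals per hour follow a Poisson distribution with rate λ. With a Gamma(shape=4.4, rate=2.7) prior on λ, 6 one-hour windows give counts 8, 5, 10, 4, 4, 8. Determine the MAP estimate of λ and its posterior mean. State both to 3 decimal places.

Σ counts = 39. Posterior: Gamma(shape = 4.4+39 = 43.4, rate = 2.7+6 = 8.7).
Mode = (α−1)/β = 42.4/8.7 = 4.874.
Mean = α/β = 43.4/8.7 = 4.989.
Mean > mode: the posterior has a right tail.

MAP: 4.874. Posterior mean: 4.989.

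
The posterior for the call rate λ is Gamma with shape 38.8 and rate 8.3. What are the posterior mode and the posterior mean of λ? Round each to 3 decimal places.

MAP = 4.554; posterior mean = 4.675

Mode = (α−1)/β = 37.8/8.3 = 4.554.
Mean = α/β = 38.8/8.3 = 4.675.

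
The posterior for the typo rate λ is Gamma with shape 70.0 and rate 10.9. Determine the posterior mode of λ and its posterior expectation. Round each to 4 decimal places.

Mode = (α−1)/β = 69.0/10.9 = 6.3303.
Mean = α/β = 70.0/10.9 = 6.4220.
The mean is pulled above the mode by the posterior's right skew.

posterior mode = 6.3303, posterior expectation = 6.4220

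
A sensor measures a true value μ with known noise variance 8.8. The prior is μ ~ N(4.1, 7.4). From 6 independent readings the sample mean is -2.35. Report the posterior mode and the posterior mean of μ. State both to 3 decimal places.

MAP: -1.283. Posterior mean: -1.283.

Posterior for μ is Normal. Precision-weighted mean: (1/7.4·4.1 + 6/8.8·-2.35) / (1/7.4 + 6/8.8) = -1.283.
A Normal posterior is symmetric, so mode = mean.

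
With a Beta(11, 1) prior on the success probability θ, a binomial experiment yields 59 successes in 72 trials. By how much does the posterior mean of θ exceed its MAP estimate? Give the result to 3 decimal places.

-0.008

Posterior: Beta(11+59, 1+13) = Beta(70, 14).
Mode = (70−1)/(70+14−2) = 69/82 = 0.841.
Mean = 70/(70+14) = 70/84 = 0.833.
Difference = 0.833 − 0.841 = -0.008.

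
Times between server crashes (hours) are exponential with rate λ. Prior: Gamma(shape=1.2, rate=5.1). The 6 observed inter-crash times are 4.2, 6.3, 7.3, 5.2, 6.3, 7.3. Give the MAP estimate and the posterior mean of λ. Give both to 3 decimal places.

MAP estimate = 0.149, posterior mean = 0.173

Σ times = 36.6. Posterior: Gamma(shape = 1.2+6 = 7.2, rate = 5.1+36.6 = 41.7).
Mode = (α−1)/β = 6.2/41.7 = 0.149.
Mean = α/β = 7.2/41.7 = 0.173.
Mean > mode: the posterior has a right tail.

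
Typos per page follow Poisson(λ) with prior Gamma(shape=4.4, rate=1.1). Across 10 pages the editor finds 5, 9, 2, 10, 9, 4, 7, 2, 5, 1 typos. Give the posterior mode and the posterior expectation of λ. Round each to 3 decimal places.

MAP: 5.171. Posterior mean: 5.261.

Σ counts = 54. Posterior: Gamma(shape = 4.4+54 = 58.4, rate = 1.1+10 = 11.1).
Mode = (α−1)/β = 57.4/11.1 = 5.171.
Mean = α/β = 58.4/11.1 = 5.261.
The posterior is right-skewed, so the mean exceeds the mode.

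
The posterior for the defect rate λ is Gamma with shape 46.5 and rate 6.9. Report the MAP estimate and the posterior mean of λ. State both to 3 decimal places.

Mode = (α−1)/β = 45.5/6.9 = 6.594.
Mean = α/β = 46.5/6.9 = 6.739.
Right-skewed posterior ⇒ mode < mean.

MAP = 6.594; posterior mean = 6.739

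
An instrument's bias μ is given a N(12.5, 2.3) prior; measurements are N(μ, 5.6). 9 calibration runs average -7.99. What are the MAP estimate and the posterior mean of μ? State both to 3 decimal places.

MAP estimate = -3.627, posterior mean = -3.627

Posterior for μ is Normal. Precision-weighted mean: (1/2.3·12.5 + 9/5.6·-7.99) / (1/2.3 + 9/5.6) = -3.627.
A Normal posterior is symmetric, so mode = mean.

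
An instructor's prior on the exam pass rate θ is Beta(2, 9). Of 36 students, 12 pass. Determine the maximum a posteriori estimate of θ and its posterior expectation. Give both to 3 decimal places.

Posterior: Beta(2+12, 9+24) = Beta(14, 33).
Mode = (14−1)/(14+33−2) = 13/45 = 0.289.
Mean = 14/(14+33) = 14/47 = 0.298.
The posterior is right-skewed, so the mean exceeds the mode.

MAP = 0.289; posterior mean = 0.298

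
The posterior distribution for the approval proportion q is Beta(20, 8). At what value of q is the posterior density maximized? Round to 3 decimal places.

0.731

Mode = (20−1)/(20+8−2) = 19/26 = 0.731.
Mean = 20/(20+8) = 20/28 = 0.714.
This is the posterior mode — the MAP estimate.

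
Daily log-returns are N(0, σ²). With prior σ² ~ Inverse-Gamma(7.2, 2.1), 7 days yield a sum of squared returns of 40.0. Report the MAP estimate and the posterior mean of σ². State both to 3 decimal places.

Posterior: Inverse-Gamma(shape = 7.2+7/2 = 10.7, scale = 2.1+40.0/2 = 22.1).
Mode = β/(α+1) = 22.1/11.7 = 1.889.
Mean = β/(α−1) = 22.1/9.7 = 2.278.

σ²_MAP = 1.889, E[σ²|data] = 2.278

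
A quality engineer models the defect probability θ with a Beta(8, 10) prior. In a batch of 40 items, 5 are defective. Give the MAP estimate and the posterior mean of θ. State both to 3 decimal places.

MAP estimate = 0.214, posterior mean = 0.224

Posterior: Beta(8+5, 10+35) = Beta(13, 45).
Mode = (13−1)/(13+45−2) = 12/56 = 0.214.
Mean = 13/(13+45) = 13/58 = 0.224.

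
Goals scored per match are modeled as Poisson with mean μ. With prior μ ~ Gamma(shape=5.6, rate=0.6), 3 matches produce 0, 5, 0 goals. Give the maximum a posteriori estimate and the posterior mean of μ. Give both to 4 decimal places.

Σ counts = 5. Posterior: Gamma(shape = 5.6+5 = 10.6, rate = 0.6+3 = 3.6).
Mode = (α−1)/β = 9.6/3.6 = 2.6667.
Mean = α/β = 10.6/3.6 = 2.9444.

μ_MAP = 2.6667, E[μ|data] = 2.9444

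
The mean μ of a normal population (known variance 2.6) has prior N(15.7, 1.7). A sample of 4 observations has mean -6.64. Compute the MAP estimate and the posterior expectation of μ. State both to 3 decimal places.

Posterior for μ is Normal. Precision-weighted mean: (1/1.7·15.7 + 4/2.6·-6.64) / (1/1.7 + 4/2.6) = -0.461.
A Normal posterior is symmetric, so mode = mean.

MAP = -0.461; posterior mean = -0.461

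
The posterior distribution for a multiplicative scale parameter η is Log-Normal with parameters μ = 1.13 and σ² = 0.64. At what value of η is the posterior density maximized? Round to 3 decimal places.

Mode = exp(μ − σ²) = exp(0.49) = 1.632.
Mean = exp(μ + σ²/2) = exp(1.450) = 4.263.
This is the posterior mode — the MAP estimate.

1.632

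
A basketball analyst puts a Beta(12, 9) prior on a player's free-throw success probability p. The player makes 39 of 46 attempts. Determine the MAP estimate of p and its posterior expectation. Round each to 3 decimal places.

Posterior: Beta(12+39, 9+7) = Beta(51, 16).
Mode = (51−1)/(51+16−2) = 50/65 = 0.769.
Mean = 51/(51+16) = 51/67 = 0.761.

p_MAP = 0.769, E[p|data] = 0.761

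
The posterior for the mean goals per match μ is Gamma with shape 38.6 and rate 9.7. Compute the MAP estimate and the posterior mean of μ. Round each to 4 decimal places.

Mode = (α−1)/β = 37.6/9.7 = 3.8763.
Mean = α/β = 38.6/9.7 = 3.9794.
Mean > mode: the posterior has a right tail.

MAP: 3.8763. Posterior mean: 3.9794.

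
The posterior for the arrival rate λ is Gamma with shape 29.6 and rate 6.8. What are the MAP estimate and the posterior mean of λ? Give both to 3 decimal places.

Mode = (α−1)/β = 28.6/6.8 = 4.206.
Mean = α/β = 29.6/6.8 = 4.353.
Mean > mode: the posterior has a right tail.

MAP = 4.206, posterior mean = 4.353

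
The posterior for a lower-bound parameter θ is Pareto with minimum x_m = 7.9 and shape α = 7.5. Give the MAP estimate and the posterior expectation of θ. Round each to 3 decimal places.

MAP estimate = 7.900, posterior expectation = 9.115

The Pareto density is strictly decreasing on [x_m, ∞), so the mode is x_m = 7.900.
Mean = α·x_m/(α−1) = 7.5·7.9/6.5 = 9.115.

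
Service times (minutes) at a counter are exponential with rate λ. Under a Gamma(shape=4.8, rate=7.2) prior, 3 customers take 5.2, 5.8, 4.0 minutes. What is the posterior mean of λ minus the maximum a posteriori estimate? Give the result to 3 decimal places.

0.045

Σ times = 15.0. Posterior: Gamma(shape = 4.8+3 = 7.8, rate = 7.2+15.0 = 22.2).
Mode = (α−1)/β = 6.8/22.2 = 0.306.
Mean = α/β = 7.8/22.2 = 0.351.
Difference = 0.351 − 0.306 = 0.045.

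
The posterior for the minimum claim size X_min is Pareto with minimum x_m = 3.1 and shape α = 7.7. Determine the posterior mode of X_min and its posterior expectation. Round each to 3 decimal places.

The Pareto density is strictly decreasing on [x_m, ∞), so the mode is x_m = 3.100.
Mean = α·x_m/(α−1) = 7.7·3.1/6.7 = 3.563.

X_min_MAP = 3.100, E[X_min|data] = 3.563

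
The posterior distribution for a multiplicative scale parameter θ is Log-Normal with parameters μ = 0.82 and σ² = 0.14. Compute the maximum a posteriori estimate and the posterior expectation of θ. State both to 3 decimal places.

Mode = exp(μ − σ²) = exp(0.68) = 1.974.
Mean = exp(μ + σ²/2) = exp(0.890) = 2.435.
The mean is pulled above the mode by the posterior's right skew.

θ_MAP = 1.974, E[θ|data] = 2.435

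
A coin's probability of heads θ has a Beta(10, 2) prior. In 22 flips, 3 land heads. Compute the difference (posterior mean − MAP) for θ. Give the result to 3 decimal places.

0.007

Posterior: Beta(10+3, 2+19) = Beta(13, 21).
Mode = (13−1)/(13+21−2) = 12/32 = 0.375.
Mean = 13/(13+21) = 13/34 = 0.382.
Difference = 0.382 − 0.375 = 0.007.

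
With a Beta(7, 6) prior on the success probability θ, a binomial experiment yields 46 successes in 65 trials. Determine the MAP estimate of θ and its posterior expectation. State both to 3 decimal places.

MAP = 0.684; posterior mean = 0.679

Posterior: Beta(7+46, 6+19) = Beta(53, 25).
Mode = (53−1)/(53+25−2) = 52/76 = 0.684.
Mean = 53/(53+25) = 53/78 = 0.679.
Left-skewed posterior ⇒ mean < mode.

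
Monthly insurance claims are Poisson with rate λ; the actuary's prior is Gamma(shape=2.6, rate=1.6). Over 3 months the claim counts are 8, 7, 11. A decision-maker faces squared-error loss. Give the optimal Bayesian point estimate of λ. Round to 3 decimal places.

Σ counts = 26. Posterior: Gamma(shape = 2.6+26 = 28.6, rate = 1.6+3 = 4.6).
Mode = (α−1)/β = 27.6/4.6 = 6.000.
Mean = α/β = 28.6/4.6 = 6.217.
Squared-error loss ⇒ the optimal estimator is the posterior mean.

6.217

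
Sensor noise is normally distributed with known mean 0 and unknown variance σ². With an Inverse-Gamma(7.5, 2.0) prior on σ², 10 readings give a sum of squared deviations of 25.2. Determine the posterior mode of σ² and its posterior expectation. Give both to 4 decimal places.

Posterior: Inverse-Gamma(shape = 7.5+10/2 = 12.5, scale = 2.0+25.2/2 = 14.6).
Mode = β/(α+1) = 14.6/13.5 = 1.0815.
Mean = β/(α−1) = 14.6/11.5 = 1.2696.
Right-skewed posterior ⇒ mode < mean.

MAP = 1.0815, posterior mean = 1.2696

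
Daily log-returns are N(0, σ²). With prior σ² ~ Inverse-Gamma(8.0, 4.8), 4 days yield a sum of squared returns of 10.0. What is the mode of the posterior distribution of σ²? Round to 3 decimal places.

Posterior: Inverse-Gamma(shape = 8.0+4/2 = 10.0, scale = 4.8+10.0/2 = 9.8).
Mode = β/(α+1) = 9.8/11.0 = 0.891.
Mean = β/(α−1) = 9.8/9.0 = 1.089.
This is the posterior mode — the MAP estimate.

0.891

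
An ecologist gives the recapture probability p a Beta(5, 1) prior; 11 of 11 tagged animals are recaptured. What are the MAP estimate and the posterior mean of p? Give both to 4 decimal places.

Posterior: Beta(5+11, 1+0) = Beta(16, 1).
Since β = 1 ≤ 1 and α > 1, the Beta density is monotone increasing on [0,1]; the mode is at 1.
Mean = 16/(16+1) = 0.9412.
The mean is pulled below the mode by the posterior's left skew.

p_MAP = 1.0000, E[p|data] = 0.9412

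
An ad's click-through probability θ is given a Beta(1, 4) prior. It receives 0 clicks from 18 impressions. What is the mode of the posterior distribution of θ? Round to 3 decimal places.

0.000

Posterior: Beta(1+0, 4+18) = Beta(1, 22).
Since α = 1 ≤ 1 and β > 1, the Beta density is monotone decreasing on [0,1]; the mode is at 0.
Mean = 1/(1+22) = 0.043.
This is the posterior mode — the MAP estimate.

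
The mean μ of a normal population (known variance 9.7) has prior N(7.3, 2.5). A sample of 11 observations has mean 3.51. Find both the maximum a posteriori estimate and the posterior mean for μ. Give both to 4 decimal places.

maximum a posteriori estimate = 4.4983, posterior mean = 4.4983

Posterior for μ is Normal. Precision-weighted mean: (1/2.5·7.3 + 11/9.7·3.51) / (1/2.5 + 11/9.7) = 4.4983.
A Normal posterior is symmetric, so mode = mean.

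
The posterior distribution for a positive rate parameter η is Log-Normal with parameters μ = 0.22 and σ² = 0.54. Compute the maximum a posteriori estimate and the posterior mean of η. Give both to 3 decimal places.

Mode = exp(μ − σ²) = exp(-0.32) = 0.726.
Mean = exp(μ + σ²/2) = exp(0.490) = 1.632.
The posterior is right-skewed, so the mean exceeds the mode.

η_MAP = 0.726, E[η|data] = 1.632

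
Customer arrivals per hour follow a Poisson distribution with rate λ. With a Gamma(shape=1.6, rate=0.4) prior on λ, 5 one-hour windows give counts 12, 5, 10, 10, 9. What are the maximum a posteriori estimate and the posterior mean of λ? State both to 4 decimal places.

MAP = 8.6296; posterior mean = 8.8148

Σ counts = 46. Posterior: Gamma(shape = 1.6+46 = 47.6, rate = 0.4+5 = 5.4).
Mode = (α−1)/β = 46.6/5.4 = 8.6296.
Mean = α/β = 47.6/5.4 = 8.8148.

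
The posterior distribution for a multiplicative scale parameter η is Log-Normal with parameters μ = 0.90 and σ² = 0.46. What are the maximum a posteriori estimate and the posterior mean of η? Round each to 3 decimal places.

Mode = exp(μ − σ²) = exp(0.44) = 1.553.
Mean = exp(μ + σ²/2) = exp(1.130) = 3.096.
Mean > mode: the posterior has a right tail.

η_MAP = 1.553, E[η|data] = 3.096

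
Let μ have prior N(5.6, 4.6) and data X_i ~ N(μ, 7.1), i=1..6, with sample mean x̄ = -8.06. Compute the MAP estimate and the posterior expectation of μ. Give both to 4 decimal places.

MAP = -5.2650; posterior mean = -5.2650

Posterior for μ is Normal. Precision-weighted mean: (1/4.6·5.6 + 6/7.1·-8.06) / (1/4.6 + 6/7.1) = -5.2650.
A Normal posterior is symmetric, so mode = mean.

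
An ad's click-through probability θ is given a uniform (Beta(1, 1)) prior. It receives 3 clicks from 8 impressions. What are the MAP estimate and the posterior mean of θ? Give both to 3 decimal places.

Posterior: Beta(1+3, 1+5) = Beta(4, 6).
Mode = (4−1)/(4+6−2) = 3/8 = 0.375.
With a flat prior the MAP equals the MLE, 3/8.
Mean = 4/(4+6) = 4/10 = 0.400.

θ_MAP = 0.375, E[θ|data] = 0.400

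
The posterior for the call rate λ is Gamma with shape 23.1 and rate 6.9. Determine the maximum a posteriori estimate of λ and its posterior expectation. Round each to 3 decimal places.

Mode = (α−1)/β = 22.1/6.9 = 3.203.
Mean = α/β = 23.1/6.9 = 3.348.

MAP = 3.203; posterior mean = 3.348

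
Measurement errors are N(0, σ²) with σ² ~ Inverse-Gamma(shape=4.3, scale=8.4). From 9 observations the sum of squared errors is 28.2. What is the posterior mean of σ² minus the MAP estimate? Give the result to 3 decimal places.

Posterior: Inverse-Gamma(shape = 4.3+9/2 = 8.8, scale = 8.4+28.2/2 = 22.5).
Mode = β/(α+1) = 22.5/9.8 = 2.296.
Mean = β/(α−1) = 22.5/7.8 = 2.885.
Difference = 2.885 − 2.296 = 0.589.

0.589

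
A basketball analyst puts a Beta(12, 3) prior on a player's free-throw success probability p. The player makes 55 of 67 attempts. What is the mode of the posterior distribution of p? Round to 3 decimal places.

0.825

Posterior: Beta(12+55, 3+12) = Beta(67, 15).
Mode = (67−1)/(67+15−2) = 66/80 = 0.825.
Mean = 67/(67+15) = 67/82 = 0.817.
This is the posterior mode — the MAP estimate.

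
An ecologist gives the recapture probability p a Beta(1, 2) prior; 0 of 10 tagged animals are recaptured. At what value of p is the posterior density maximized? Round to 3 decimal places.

Posterior: Beta(1+0, 2+10) = Beta(1, 12).
Since α = 1 ≤ 1 and β > 1, the Beta density is monotone decreasing on [0,1]; the mode is at 0.
Mean = 1/(1+12) = 0.077.
This is the posterior mode — the MAP estimate.

0.000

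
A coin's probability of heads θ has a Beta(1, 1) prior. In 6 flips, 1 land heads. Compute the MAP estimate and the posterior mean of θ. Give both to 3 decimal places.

MAP = 0.167; posterior mean = 0.250

Posterior: Beta(1+1, 1+5) = Beta(2, 6).
Mode = (2−1)/(2+6−2) = 1/6 = 0.167.
With a flat prior the MAP equals the MLE, 1/6.
Mean = 2/(2+6) = 2/8 = 0.250.
Mean > mode: the posterior has a right tail.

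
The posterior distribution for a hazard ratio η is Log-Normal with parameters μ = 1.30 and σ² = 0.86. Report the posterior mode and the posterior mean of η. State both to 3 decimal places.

Mode = exp(μ − σ²) = exp(0.44) = 1.553.
Mean = exp(μ + σ²/2) = exp(1.730) = 5.641.

posterior mode = 1.553, posterior mean = 5.641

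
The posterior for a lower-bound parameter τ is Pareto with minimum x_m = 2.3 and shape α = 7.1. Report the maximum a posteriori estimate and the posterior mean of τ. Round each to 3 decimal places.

MAP = 2.300, posterior mean = 2.677

The Pareto density is strictly decreasing on [x_m, ∞), so the mode is x_m = 2.300.
Mean = α·x_m/(α−1) = 7.1·2.3/6.1 = 2.677.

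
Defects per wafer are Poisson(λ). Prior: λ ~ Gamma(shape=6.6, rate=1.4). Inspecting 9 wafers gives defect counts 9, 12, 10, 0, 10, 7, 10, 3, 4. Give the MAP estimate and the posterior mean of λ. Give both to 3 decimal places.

λ_MAP = 6.788, E[λ|data] = 6.885

Σ counts = 65. Posterior: Gamma(shape = 6.6+65 = 71.6, rate = 1.4+9 = 10.4).
Mode = (α−1)/β = 70.6/10.4 = 6.788.
Mean = α/β = 71.6/10.4 = 6.885.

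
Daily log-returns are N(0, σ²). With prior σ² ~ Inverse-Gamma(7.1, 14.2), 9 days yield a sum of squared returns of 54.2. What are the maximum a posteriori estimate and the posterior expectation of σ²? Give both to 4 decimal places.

MAP: 3.2778. Posterior mean: 3.8962.

Posterior: Inverse-Gamma(shape = 7.1+9/2 = 11.6, scale = 14.2+54.2/2 = 41.3).
Mode = β/(α+1) = 41.3/12.6 = 3.2778.
Mean = β/(α−1) = 41.3/10.6 = 3.8962.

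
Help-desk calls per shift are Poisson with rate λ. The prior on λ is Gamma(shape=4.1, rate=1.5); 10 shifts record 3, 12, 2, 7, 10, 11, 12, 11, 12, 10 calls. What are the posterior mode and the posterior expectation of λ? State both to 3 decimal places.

λ_MAP = 8.096, E[λ|data] = 8.183

Σ counts = 90. Posterior: Gamma(shape = 4.1+90 = 94.1, rate = 1.5+10 = 11.5).
Mode = (α−1)/β = 93.1/11.5 = 8.096.
Mean = α/β = 94.1/11.5 = 8.183.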